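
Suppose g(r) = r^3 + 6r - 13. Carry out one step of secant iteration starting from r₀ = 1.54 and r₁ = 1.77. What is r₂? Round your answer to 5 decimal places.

g(1.54) = -0.1077360, g(1.77) = 3.1652330
r₂ = 1.7700000 − 3.1652330·(1.7700000 − 1.5400000) / (3.1652330 − (-0.1077360)) = 1.7700000 − (0.7280036)/(3.2729690) = 1.5475709

1.54757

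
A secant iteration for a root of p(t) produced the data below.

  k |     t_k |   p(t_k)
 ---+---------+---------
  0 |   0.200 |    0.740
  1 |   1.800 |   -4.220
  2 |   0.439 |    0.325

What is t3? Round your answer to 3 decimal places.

0.536

t3 = 0.439 − 0.325·(0.439 − 1.800) / (0.325 − (-4.220))
   = 0.439 − (-0.44233)/(4.54500) = 0.53632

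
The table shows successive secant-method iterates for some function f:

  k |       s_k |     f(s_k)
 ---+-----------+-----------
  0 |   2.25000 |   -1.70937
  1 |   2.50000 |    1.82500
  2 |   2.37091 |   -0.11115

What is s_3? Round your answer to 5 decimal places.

s_3 = 2.37091 − (-0.11115)·(2.37091 − 2.50000) / (-0.11115 − 1.82500)
   = 2.37091 − (0.0143484)/(-1.9361500) = 2.3783208

2.37832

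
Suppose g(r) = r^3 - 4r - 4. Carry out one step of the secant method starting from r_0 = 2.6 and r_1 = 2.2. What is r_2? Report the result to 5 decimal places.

g(2.6) = 3.1760000, g(2.2) = -2.1520000
r_2 = 2.2000000 − (-2.1520000)·(2.2000000 − 2.6000000) / (-2.1520000 − 3.1760000) = 2.2000000 − (0.8608000)/(-5.3280000) = 2.3615616

2.36156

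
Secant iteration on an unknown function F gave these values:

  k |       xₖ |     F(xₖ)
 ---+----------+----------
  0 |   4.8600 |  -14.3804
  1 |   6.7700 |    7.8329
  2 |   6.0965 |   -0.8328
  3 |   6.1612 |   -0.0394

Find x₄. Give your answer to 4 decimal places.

x₄ = 6.1612 − (-0.0394)·(6.1612 − 6.0965) / (-0.0394 − (-0.8328))
   = 6.1612 − (-0.002549)/(0.793400) = 6.164413

6.1644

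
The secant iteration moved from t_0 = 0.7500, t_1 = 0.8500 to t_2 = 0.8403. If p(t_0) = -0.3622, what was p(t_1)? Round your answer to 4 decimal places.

0.0389

The secant line through (0.7500, -0.3622) and (0.8500, p(t_1)) crosses zero at t_2 = 0.8403.
So (0.7500, -0.3622), (0.8500, p(t_1)), (0.8403, 0) are collinear:
p(t_1) = -0.3622 · (0.8500 − 0.8403) / (0.7500 − 0.8403) = -0.3622 · (0.009700)/(-0.090300) = 0.038907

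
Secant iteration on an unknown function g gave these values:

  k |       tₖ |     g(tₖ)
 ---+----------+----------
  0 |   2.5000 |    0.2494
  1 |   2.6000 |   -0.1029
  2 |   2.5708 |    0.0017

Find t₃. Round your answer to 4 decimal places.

2.5713

t₃ = 2.5708 − 0.0017·(2.5708 − 2.6000) / (0.0017 − (-0.1029))
   = 2.5708 − (-0.000050)/(0.104600) = 2.571275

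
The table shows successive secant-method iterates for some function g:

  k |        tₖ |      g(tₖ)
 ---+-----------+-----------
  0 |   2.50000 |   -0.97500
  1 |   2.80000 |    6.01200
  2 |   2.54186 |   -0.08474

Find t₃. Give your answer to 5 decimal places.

2.54545

t₃ = 2.54186 − (-0.08474)·(2.54186 − 2.80000) / (-0.08474 − 6.01200)
   = 2.54186 − (0.0218748)/(-6.0967400) = 2.5454479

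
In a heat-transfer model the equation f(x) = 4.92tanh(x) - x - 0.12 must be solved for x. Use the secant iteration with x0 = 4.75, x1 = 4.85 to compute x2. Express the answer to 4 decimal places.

4.7993

f(4.75) = 0.049264, f(4.85) = -0.050603
x2 = 4.850000 − (-0.050603)·(4.850000 − 4.750000) / (-0.050603 − 0.049264) = 4.850000 − (-0.005060)/(-0.099867) = 4.799329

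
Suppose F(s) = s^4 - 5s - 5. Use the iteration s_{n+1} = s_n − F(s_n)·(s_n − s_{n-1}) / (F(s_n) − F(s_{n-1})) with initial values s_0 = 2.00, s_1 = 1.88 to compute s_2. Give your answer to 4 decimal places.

1.9587

F(2.00) = 1.000000, F(1.88) = -1.908017
s_2 = 1.880000 − (-1.908017)·(1.880000 − 2.000000) / (-1.908017 − 1.000000) = 1.880000 − (0.228962)/(-2.908017) = 1.958735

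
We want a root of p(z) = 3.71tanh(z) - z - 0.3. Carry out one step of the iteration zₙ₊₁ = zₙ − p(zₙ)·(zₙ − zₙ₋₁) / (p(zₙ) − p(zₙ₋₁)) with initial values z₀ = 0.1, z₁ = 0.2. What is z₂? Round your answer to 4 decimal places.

0.1115

p(0.1) = -0.030232, p(0.2) = 0.232262
z₂ = 0.200000 − 0.232262·(0.200000 − 0.100000) / (0.232262 − (-0.030232)) = 0.200000 − (0.023226)/(0.262494) = 0.111517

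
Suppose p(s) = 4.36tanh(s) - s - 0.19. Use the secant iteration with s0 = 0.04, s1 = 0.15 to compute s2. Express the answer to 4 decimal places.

0.0568

p(0.04) = -0.055693, p(0.15) = 0.309139
s2 = 0.150000 − 0.309139·(0.150000 − 0.040000) / (0.309139 − (-0.055693)) = 0.150000 − (0.034005)/(0.364832) = 0.056792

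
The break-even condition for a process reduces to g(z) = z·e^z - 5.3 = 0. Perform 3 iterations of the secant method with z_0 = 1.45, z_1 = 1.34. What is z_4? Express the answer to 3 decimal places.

g(1.45) = 0.88152, g(1.34) = -0.18248
z_2 = 1.34000 − (-0.18248)·(1.34000 − 1.45000) / (-0.18248 − 0.88152) = 1.34000 − (0.02007)/(-1.06400) = 1.35887
g(1.35887) = -0.01160
z_3 = 1.35887 − (-0.01160)·(1.35887 − 1.34000) / (-0.01160 − (-0.18248)) = 1.35887 − (-0.00022)/(0.17088) = 1.36015
g(1.36015) = 0.00017
z_4 = 1.36015 − 0.00017·(1.36015 − 1.35887) / (0.00017 − (-0.01160)) = 1.36015 − (0.00000)/(0.01177) = 1.36013

1.360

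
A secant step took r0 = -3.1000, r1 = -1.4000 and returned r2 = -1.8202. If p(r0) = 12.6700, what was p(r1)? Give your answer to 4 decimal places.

The secant line through (-3.1000, 12.6700) and (-1.4000, p(r1)) crosses zero at r2 = -1.8202.
So (-3.1000, 12.6700), (-1.4000, p(r1)), (-1.8202, 0) are collinear:
p(r1) = 12.6700 · (-1.4000 − (-1.8202)) / (-3.1000 − (-1.8202)) = 12.6700 · (0.420200)/(-1.279800) = -4.159973

-4.1600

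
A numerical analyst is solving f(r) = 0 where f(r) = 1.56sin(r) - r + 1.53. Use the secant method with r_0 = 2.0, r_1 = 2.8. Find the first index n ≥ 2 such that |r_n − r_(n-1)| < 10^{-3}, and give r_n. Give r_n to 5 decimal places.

f(2.0) = 0.9485040, f(2.8) = -0.7474185
r_2 = 2.8000000 − (-0.7474185)·(0.8000000)/(-1.6959225) = 2.4474280;  |Δ| = 0.3525720
f(2.4474280) = 0.0805721
r_3 = 2.4474280 − 0.0805721·(-0.3525720)/(0.8279906) = 2.4817369;  |Δ| = 0.0343089
f(2.4817369) = 0.0045476
r_4 = 2.4817369 − 0.0045476·(0.0343089)/(-0.0760245) = 2.4837892;  |Δ| = 0.0020523
f(2.4837892) = -0.0000362
r_5 = 2.4837892 − (-0.0000362)·(0.0020523)/(-0.0045838) = 2.4837730;  |Δ| = 0.0000162
|r_5 − r_4| = 0.0000162 < 10^{-3}

n = 5, r_n = 2.48377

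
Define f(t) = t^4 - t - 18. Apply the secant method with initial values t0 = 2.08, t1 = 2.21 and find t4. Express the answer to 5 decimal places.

f(2.08) = -1.3622630, f(2.21) = 3.6444328
t2 = 2.2100000 − 3.6444328·(2.2100000 − 2.0800000) / (3.6444328 − (-1.3622630)) = 2.2100000 − (0.4737763)/(5.0066958) = 2.1153715
f(2.1153715) = -0.0915681
t3 = 2.1153715 − (-0.0915681)·(2.1153715 − 2.2100000) / (-0.0915681 − 3.6444328) = 2.1153715 − (0.0086650)/(-3.7360009) = 2.1176908
f(2.1176908) = -0.0059258
t4 = 2.1176908 − (-0.0059258)·(2.1176908 − 2.1153715) / (-0.0059258 − (-0.0915681)) = 2.1176908 − (-0.0000137)/(0.0856424) = 2.1178513

2.11785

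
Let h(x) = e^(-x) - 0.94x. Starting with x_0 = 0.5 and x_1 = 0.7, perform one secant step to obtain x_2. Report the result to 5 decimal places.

0.59165

h(0.5) = 0.1365307, h(0.7) = -0.1614147
x_2 = 0.7000000 − (-0.1614147)·(0.7000000 − 0.5000000) / (-0.1614147 − 0.1365307) = 0.7000000 − (-0.0322829)/(-0.2979454) = 0.5916481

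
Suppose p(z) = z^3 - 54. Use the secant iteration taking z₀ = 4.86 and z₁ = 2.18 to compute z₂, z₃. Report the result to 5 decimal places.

3.29992, 4.09103

p(4.86) = 60.7912560, p(2.18) = -43.6397680
z₂ = 2.1800000 − (-43.6397680)·(2.1800000 − 4.8600000) / (-43.6397680 − 60.7912560) = 2.1800000 − (116.9545782)/(-104.4310240) = 3.2999218
p(3.2999218) = -18.0655554
z₃ = 3.2999218 − (-18.0655554)·(3.2999218 − 2.1800000) / (-18.0655554 − (-43.6397680)) = 3.2999218 − (-20.2320090)/(25.5742126) = 4.0910315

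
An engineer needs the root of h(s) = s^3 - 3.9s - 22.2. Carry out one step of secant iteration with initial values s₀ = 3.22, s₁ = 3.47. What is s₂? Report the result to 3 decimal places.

h(3.22) = -1.37175, h(3.47) = 6.04892
s₂ = 3.47000 − 6.04892·(3.47000 − 3.22000) / (6.04892 − (-1.37175)) = 3.47000 − (1.51223)/(7.42067) = 3.26621

3.266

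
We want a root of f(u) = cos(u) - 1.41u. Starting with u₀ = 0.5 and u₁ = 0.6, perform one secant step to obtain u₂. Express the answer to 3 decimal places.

f(0.5) = 0.17258, f(0.6) = -0.02066
u₂ = 0.60000 − (-0.02066)·(0.60000 − 0.50000) / (-0.02066 − 0.17258) = 0.60000 − (-0.00207)/(-0.19325) = 0.58931

0.589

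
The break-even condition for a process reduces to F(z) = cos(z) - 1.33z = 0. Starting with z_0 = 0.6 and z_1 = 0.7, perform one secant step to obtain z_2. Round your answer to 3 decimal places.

0.614

F(0.6) = 0.02734, F(0.7) = -0.16616
z_2 = 0.70000 − (-0.16616)·(0.70000 − 0.60000) / (-0.16616 − 0.02734) = 0.70000 − (-0.01662)/(-0.19349) = 0.61413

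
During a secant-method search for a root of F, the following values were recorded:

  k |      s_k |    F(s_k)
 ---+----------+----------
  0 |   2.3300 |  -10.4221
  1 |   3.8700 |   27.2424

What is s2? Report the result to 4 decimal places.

2.7561

s2 = 3.8700 − 27.2424·(3.8700 − 2.3300) / (27.2424 − (-10.4221))
   = 3.8700 − (41.953296)/(37.664500) = 2.756132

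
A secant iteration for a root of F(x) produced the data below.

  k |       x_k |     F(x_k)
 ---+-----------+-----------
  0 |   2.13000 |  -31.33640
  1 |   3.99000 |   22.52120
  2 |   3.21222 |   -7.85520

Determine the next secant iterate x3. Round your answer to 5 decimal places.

x3 = 3.21222 − (-7.85520)·(3.21222 − 3.99000) / (-7.85520 − 22.52120)
   = 3.21222 − (6.1096175)/(-30.3764000) = 3.4133504

3.41335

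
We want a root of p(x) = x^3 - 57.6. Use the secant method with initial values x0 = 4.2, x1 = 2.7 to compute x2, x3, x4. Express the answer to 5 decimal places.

p(4.2) = 16.4880000, p(2.7) = -37.9170000
x2 = 2.7000000 − (-37.9170000)·(2.7000000 − 4.2000000) / (-37.9170000 − 16.4880000) = 2.7000000 − (56.8755000)/(-54.4050000) = 3.7454094
p(3.7454094) = -5.0590527
x3 = 3.7454094 − (-5.0590527)·(3.7454094 − 2.7000000) / (-5.0590527 − (-37.9170000)) = 3.7454094 − (-5.2887814)/(32.8579473) = 3.9063684
p(3.9063684) = 2.0100649
x4 = 3.9063684 − 2.0100649·(3.9063684 − 3.7454094) / (2.0100649 − (-5.0590527)) = 3.9063684 − (0.3235380)/(7.0691177) = 3.8606006

3.74541, 3.90637, 3.86060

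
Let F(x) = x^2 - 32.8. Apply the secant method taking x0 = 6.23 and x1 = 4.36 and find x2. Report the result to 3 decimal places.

5.662

F(6.23) = 6.01290, F(4.36) = -13.79040
x2 = 4.36000 − (-13.79040)·(4.36000 − 6.23000) / (-13.79040 − 6.01290) = 4.36000 − (25.78805)/(-19.80330) = 5.66221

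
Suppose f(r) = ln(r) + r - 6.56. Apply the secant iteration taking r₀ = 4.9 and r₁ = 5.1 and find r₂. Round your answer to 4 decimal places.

4.9590

f(4.9) = -0.070765, f(5.1) = 0.169241
r₂ = 5.100000 − 0.169241·(5.100000 − 4.900000) / (0.169241 − (-0.070765)) = 5.100000 − (0.033848)/(0.240005) = 4.958969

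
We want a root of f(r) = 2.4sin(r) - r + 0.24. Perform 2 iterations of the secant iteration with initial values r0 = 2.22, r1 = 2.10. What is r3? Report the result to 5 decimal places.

f(2.22) = -0.0682429, f(2.10) = 0.2117025
r2 = 2.1000000 − 0.2117025·(2.1000000 − 2.2200000) / (0.2117025 − (-0.0682429)) = 2.1000000 − (-0.0254043)/(0.2799453) = 2.1907473
f(2.1907473) = 0.0026292
r3 = 2.1907473 − 0.0026292·(2.1907473 − 2.1000000) / (0.0026292 − 0.2117025) = 2.1907473 − (0.0002386)/(-0.2090732) = 2.1918886

2.19189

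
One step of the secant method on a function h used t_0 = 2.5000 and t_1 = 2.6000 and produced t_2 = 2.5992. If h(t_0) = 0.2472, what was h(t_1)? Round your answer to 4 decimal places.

The secant line through (2.5000, 0.2472) and (2.6000, h(t_1)) crosses zero at t_2 = 2.5992.
So (2.5000, 0.2472), (2.6000, h(t_1)), (2.5992, 0) are collinear:
h(t_1) = 0.2472 · (2.6000 − 2.5992) / (2.5000 − 2.5992) = 0.2472 · (0.000800)/(-0.099200) = -0.001994

-0.0020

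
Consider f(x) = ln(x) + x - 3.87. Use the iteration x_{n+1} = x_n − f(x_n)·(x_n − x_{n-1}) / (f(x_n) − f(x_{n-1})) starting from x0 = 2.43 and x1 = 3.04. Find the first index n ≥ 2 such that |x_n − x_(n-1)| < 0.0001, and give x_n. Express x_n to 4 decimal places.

f(2.43) = -0.552109, f(3.04) = 0.281858
x2 = 3.040000 − 0.281858·(0.610000)/(0.833966) = 2.833837;  |Δ| = 0.206163
f(2.833837) = 0.005468
x3 = 2.833837 − 0.005468·(-0.206163)/(-0.276389) = 2.829758;  |Δ| = 0.004079
f(2.829758) = -0.000051
x4 = 2.829758 − (-0.000051)·(-0.004079)/(-0.005519) = 2.829796;  |Δ| = 0.000038
|x4 − x3| = 0.000038 < 0.0001

n = 4, x_n = 2.8298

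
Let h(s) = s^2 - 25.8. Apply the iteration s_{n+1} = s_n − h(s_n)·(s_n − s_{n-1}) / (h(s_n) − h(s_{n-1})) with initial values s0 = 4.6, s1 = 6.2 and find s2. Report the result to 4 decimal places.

h(4.6) = -4.640000, h(6.2) = 12.640000
s2 = 6.200000 − 12.640000·(6.200000 − 4.600000) / (12.640000 − (-4.640000)) = 6.200000 − (20.224000)/(17.280000) = 5.029630

5.0296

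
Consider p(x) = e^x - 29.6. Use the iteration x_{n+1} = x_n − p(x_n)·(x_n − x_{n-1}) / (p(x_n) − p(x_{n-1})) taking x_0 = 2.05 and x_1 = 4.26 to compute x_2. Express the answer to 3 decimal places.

2.815

p(2.05) = -21.83210, p(4.26) = 41.20998
x_2 = 4.26000 − 41.20998·(4.26000 − 2.05000) / (41.20998 − (-21.83210)) = 4.26000 − (91.07406)/(63.04208) = 2.81534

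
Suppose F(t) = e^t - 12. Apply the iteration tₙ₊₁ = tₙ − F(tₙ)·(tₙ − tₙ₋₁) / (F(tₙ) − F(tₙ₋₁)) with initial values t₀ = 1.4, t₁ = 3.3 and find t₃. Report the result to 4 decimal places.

2.3253

F(1.4) = -7.944800, F(3.3) = 15.112639
t₂ = 3.300000 − 15.112639·(3.300000 − 1.400000) / (15.112639 − (-7.944800)) = 3.300000 − (28.714014)/(23.057439) = 2.054675
F(2.054675) = -4.195702
t₃ = 2.054675 − (-4.195702)·(2.054675 − 3.300000) / (-4.195702 − 15.112639) = 2.054675 − (5.225014)/(-19.308341) = 2.325284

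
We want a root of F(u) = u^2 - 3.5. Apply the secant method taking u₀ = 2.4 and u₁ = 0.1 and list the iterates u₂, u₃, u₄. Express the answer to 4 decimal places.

1.4960, 2.2867, 1.8296

F(2.4) = 2.260000, F(0.1) = -3.490000
u₂ = 0.100000 − (-3.490000)·(0.100000 − 2.400000) / (-3.490000 − 2.260000) = 0.100000 − (8.027000)/(-5.750000) = 1.496000
F(1.496000) = -1.261984
u₃ = 1.496000 − (-1.261984)·(1.496000 − 0.100000) / (-1.261984 − (-3.490000)) = 1.496000 − (-1.761730)/(2.228016) = 2.286717
F(2.286717) = 1.729074
u₄ = 2.286717 − 1.729074·(2.286717 − 1.496000) / (1.729074 − (-1.261984)) = 2.286717 − (1.367208)/(2.991058) = 1.829618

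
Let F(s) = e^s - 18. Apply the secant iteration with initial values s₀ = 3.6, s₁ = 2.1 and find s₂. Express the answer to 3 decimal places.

2.619

F(3.6) = 18.59823, F(2.1) = -9.83383
s₂ = 2.10000 − (-9.83383)·(2.10000 − 3.60000) / (-9.83383 − 18.59823) = 2.10000 − (14.75075)/(-28.43206) = 2.61881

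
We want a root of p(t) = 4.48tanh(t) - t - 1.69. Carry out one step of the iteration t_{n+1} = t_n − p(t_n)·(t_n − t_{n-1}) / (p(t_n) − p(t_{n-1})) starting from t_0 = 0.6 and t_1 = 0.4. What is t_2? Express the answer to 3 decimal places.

p(0.6) = 0.11598, p(0.4) = -0.38783
t_2 = 0.40000 − (-0.38783)·(0.40000 − 0.60000) / (-0.38783 − 0.11598) = 0.40000 − (0.07757)/(-0.50381) = 0.55396

0.554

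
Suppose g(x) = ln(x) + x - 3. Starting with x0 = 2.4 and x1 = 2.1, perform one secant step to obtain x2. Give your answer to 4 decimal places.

2.2094

g(2.4) = 0.275469, g(2.1) = -0.158063
x2 = 2.100000 − (-0.158063)·(2.100000 − 2.400000) / (-0.158063 − 0.275469) = 2.100000 − (0.047419)/(-0.433531) = 2.209378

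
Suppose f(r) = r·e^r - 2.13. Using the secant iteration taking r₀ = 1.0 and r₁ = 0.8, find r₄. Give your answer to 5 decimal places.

0.88185

f(1.0) = 0.5882818, f(0.8) = -0.3495673
r₂ = 0.8000000 − (-0.3495673)·(0.8000000 − 1.0000000) / (-0.3495673 − 0.5882818) = 0.8000000 − (0.0699135)/(-0.9378491) = 0.8745466
f(0.8745466) = -0.0330228
r₃ = 0.8745466 − (-0.0330228)·(0.8745466 − 0.8000000) / (-0.0330228 − (-0.3495673)) = 0.8745466 − (-0.0024617)/(0.3165445) = 0.8823235
f(0.8823235) = 0.0021417
r₄ = 0.8823235 − 0.0021417·(0.8823235 − 0.8745466) / (0.0021417 − (-0.0330228)) = 0.8823235 − (0.0000167)/(0.0351645) = 0.8818498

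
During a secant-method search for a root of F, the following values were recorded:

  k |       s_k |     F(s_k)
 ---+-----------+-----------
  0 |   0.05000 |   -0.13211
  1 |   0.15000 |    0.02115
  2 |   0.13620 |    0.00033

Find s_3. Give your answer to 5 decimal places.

s_3 = 0.13620 − 0.00033·(0.13620 − 0.15000) / (0.00033 − 0.02115)
   = 0.13620 − (-0.0000046)/(-0.0208200) = 0.1359813

0.13598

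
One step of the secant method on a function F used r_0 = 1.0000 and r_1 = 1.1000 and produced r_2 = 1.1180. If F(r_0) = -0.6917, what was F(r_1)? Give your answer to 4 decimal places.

The secant line through (1.0000, -0.6917) and (1.1000, F(r_1)) crosses zero at r_2 = 1.1180.
So (1.0000, -0.6917), (1.1000, F(r_1)), (1.1180, 0) are collinear:
F(r_1) = -0.6917 · (1.1000 − 1.1180) / (1.0000 − 1.1180) = -0.6917 · (-0.018000)/(-0.118000) = -0.105514

-0.1055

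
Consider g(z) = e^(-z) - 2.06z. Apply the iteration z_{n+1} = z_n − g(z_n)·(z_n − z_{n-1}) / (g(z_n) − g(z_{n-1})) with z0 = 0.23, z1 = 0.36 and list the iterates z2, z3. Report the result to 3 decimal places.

g(0.23) = 0.32073, g(0.36) = -0.04392
z2 = 0.36000 − (-0.04392)·(0.36000 − 0.23000) / (-0.04392 − 0.32073) = 0.36000 − (-0.00571)/(-0.36466) = 0.34434
g(0.34434) = -0.00066
z3 = 0.34434 − (-0.00066)·(0.34434 − 0.36000) / (-0.00066 − (-0.04392)) = 0.34434 − (0.00001)/(0.04327) = 0.34410

0.344, 0.344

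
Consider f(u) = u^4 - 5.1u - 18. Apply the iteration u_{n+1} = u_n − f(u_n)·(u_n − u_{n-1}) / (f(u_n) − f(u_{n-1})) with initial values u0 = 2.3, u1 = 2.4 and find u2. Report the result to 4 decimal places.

2.3373

f(2.3) = -1.745900, f(2.4) = 2.937600
u2 = 2.400000 − 2.937600·(2.400000 − 2.300000) / (2.937600 − (-1.745900)) = 2.400000 − (0.293760)/(4.683500) = 2.337278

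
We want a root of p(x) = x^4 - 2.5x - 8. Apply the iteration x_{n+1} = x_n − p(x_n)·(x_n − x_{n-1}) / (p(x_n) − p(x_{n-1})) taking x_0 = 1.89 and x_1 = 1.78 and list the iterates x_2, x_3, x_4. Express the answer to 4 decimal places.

p(1.89) = 0.034898, p(1.78) = -2.411241
x_2 = 1.780000 − (-2.411241)·(1.780000 − 1.890000) / (-2.411241 − 0.034898) = 1.780000 − (0.265237)/(-2.446140) = 1.888431
p(1.888431) = -0.003506
x_3 = 1.888431 − (-0.003506)·(1.888431 − 1.780000) / (-0.003506 − (-2.411241)) = 1.888431 − (-0.000380)/(2.407736) = 1.888589
p(1.888589) = 0.000353
x_4 = 1.888589 − 0.000353·(1.888589 − 1.888431) / (0.000353 − (-0.003506)) = 1.888589 − (0.000000)/(0.003859) = 1.888574

1.8884, 1.8886, 1.8886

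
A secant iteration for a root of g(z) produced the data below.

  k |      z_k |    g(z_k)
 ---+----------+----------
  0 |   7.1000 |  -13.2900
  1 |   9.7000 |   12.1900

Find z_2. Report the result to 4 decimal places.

8.4561

z_2 = 9.7000 − 12.1900·(9.7000 − 7.1000) / (12.1900 − (-13.2900))
   = 9.7000 − (31.694000)/(25.480000) = 8.456122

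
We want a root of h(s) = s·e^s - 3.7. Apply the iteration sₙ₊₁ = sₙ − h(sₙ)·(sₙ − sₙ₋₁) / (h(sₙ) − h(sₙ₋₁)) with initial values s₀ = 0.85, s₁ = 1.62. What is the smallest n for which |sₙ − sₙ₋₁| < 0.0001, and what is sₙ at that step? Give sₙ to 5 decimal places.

n = 6, sₙ = 1.15995

h(0.85) = -1.7113002, h(1.62) = 4.4860063
s₂ = 1.6200000 − 4.4860063·(0.7700000)/(6.1973065) = 1.0626248;  |Δ| = 0.5573752
h(1.0626248) = -0.6248093
s₃ = 1.0626248 − (-0.6248093)·(-0.5573752)/(-5.1108157) = 1.1307653;  |Δ| = 0.0681404
h(1.1307653) = -0.1968594
s₄ = 1.1307653 − (-0.1968594)·(0.0681404)/(0.4279499) = 1.1621102;  |Δ| = 0.0313450
h(1.1621102) = 0.0148852
s₅ = 1.1621102 − 0.0148852·(0.0313450)/(0.2117446) = 1.1599068;  |Δ| = 0.0022035
h(1.1599068) = -0.0003198
s₆ = 1.1599068 − (-0.0003198)·(-0.0022035)/(-0.0152050) = 1.1599531;  |Δ| = 0.0000463
|s₆ − s₅| = 0.0000463 < 0.0001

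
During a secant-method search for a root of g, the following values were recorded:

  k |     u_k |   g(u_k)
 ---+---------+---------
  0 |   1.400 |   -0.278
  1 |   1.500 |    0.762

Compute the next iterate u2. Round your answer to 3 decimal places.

1.427

u2 = 1.500 − 0.762·(1.500 − 1.400) / (0.762 − (-0.278))
   = 1.500 − (0.07620)/(1.04000) = 1.42673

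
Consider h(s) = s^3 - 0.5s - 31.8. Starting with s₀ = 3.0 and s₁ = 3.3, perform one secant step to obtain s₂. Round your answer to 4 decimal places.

3.2151

h(3.0) = -6.300000, h(3.3) = 2.487000
s₂ = 3.300000 − 2.487000·(3.300000 − 3.000000) / (2.487000 − (-6.300000)) = 3.300000 − (0.746100)/(8.787000) = 3.215090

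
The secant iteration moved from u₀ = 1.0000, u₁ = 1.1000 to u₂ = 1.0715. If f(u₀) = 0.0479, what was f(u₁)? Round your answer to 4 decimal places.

-0.0191

The secant line through (1.0000, 0.0479) and (1.1000, f(u₁)) crosses zero at u₂ = 1.0715.
So (1.0000, 0.0479), (1.1000, f(u₁)), (1.0715, 0) are collinear:
f(u₁) = 0.0479 · (1.1000 − 1.0715) / (1.0000 − 1.0715) = 0.0479 · (0.028500)/(-0.071500) = -0.019093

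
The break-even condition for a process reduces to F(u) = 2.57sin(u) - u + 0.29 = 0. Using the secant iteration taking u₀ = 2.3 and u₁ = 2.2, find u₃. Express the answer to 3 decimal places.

2.265

F(2.3) = -0.09354, F(2.2) = 0.16784
u₂ = 2.20000 − 0.16784·(2.20000 − 2.30000) / (0.16784 − (-0.09354)) = 2.20000 − (-0.01678)/(0.26137) = 2.26421
F(2.26421) = 0.00229
u₃ = 2.26421 − 0.00229·(2.26421 − 2.20000) / (0.00229 − 0.16784) = 2.26421 − (0.00015)/(-0.16555) = 2.26510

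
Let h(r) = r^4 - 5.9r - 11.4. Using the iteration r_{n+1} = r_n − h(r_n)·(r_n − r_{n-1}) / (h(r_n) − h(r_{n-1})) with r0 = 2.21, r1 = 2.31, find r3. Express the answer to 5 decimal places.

2.22543

h(2.21) = -0.5845672, h(2.31) = 3.4449632
r2 = 2.3100000 − 3.4449632·(2.3100000 − 2.2100000) / (3.4449632 − (-0.5845672)) = 2.3100000 − (0.3444963)/(4.0295304) = 2.2245071
h(2.2245071) = -0.0376150
r3 = 2.2245071 − (-0.0376150)·(2.2245071 − 2.3100000) / (-0.0376150 − 3.4449632) = 2.2245071 − (0.0032158)/(-3.4825782) = 2.2254305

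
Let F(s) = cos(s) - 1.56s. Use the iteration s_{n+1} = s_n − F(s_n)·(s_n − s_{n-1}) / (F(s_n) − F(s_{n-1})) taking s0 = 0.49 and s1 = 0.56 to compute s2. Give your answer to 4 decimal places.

0.5472

F(0.49) = 0.117933, F(0.56) = -0.026345
s2 = 0.560000 − (-0.026345)·(0.560000 − 0.490000) / (-0.026345 − 0.117933) = 0.560000 − (-0.001844)/(-0.144278) = 0.547218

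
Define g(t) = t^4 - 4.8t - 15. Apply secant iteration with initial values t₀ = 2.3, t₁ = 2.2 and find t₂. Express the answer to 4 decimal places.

2.2523

g(2.3) = 1.944100, g(2.2) = -2.134400
t₂ = 2.200000 − (-2.134400)·(2.200000 − 2.300000) / (-2.134400 − 1.944100) = 2.200000 − (0.213440)/(-4.078500) = 2.252333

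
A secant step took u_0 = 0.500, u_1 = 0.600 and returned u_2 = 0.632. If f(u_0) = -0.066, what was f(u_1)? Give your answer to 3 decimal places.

-0.016

The secant line through (0.500, -0.066) and (0.600, f(u_1)) crosses zero at u_2 = 0.632.
So (0.500, -0.066), (0.600, f(u_1)), (0.632, 0) are collinear:
f(u_1) = -0.066 · (0.600 − 0.632) / (0.500 − 0.632) = -0.066 · (-0.03200)/(-0.13200) = -0.01600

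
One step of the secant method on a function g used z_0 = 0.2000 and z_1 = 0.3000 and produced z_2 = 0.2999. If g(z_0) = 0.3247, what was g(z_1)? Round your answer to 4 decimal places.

-0.0003

The secant line through (0.2000, 0.3247) and (0.3000, g(z_1)) crosses zero at z_2 = 0.2999.
So (0.2000, 0.3247), (0.3000, g(z_1)), (0.2999, 0) are collinear:
g(z_1) = 0.3247 · (0.3000 − 0.2999) / (0.2000 − 0.2999) = 0.3247 · (0.000100)/(-0.099900) = -0.000325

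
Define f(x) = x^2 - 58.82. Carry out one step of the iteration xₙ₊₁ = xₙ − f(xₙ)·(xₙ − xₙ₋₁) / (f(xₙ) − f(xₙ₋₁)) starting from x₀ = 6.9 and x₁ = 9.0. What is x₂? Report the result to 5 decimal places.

7.60503

f(6.9) = -11.2100000, f(9.0) = 22.1800000
x₂ = 9.0000000 − 22.1800000·(9.0000000 − 6.9000000) / (22.1800000 − (-11.2100000)) = 9.0000000 − (46.5780000)/(33.3900000) = 7.6050314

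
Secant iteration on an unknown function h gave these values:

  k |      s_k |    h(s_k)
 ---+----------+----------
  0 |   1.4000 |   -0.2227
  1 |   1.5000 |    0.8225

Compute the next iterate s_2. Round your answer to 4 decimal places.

s_2 = 1.5000 − 0.8225·(1.5000 − 1.4000) / (0.8225 − (-0.2227))
   = 1.5000 − (0.082250)/(1.045200) = 1.421307

1.4213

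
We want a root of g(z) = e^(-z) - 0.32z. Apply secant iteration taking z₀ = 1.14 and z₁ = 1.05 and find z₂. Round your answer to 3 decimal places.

g(1.14) = -0.04498, g(1.05) = 0.01394
z₂ = 1.05000 − 0.01394·(1.05000 − 1.14000) / (0.01394 − (-0.04498)) = 1.05000 − (-0.00125)/(0.05892) = 1.07129

1.071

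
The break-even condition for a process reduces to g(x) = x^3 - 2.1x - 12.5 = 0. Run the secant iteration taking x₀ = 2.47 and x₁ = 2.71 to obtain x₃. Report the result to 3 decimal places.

2.621

g(2.47) = -2.61778, g(2.71) = 1.71151
x₂ = 2.71000 − 1.71151·(2.71000 − 2.47000) / (1.71151 − (-2.61778)) = 2.71000 − (0.41076)/(4.32929) = 2.61512
g(2.61512) = -0.10733
x₃ = 2.61512 − (-0.10733)·(2.61512 − 2.71000) / (-0.10733 − 1.71151) = 2.61512 − (0.01018)/(-1.81884) = 2.62072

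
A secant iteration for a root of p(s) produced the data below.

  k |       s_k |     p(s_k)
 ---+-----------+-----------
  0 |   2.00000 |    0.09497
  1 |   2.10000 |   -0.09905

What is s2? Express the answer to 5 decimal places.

s2 = 2.10000 − (-0.09905)·(2.10000 − 2.00000) / (-0.09905 − 0.09497)
   = 2.10000 − (-0.0099050)/(-0.1940200) = 2.0489486

2.04895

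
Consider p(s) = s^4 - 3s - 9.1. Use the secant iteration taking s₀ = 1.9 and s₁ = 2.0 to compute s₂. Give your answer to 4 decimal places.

1.9663

p(1.9) = -1.767900, p(2.0) = 0.900000
s₂ = 2.000000 − 0.900000·(2.000000 − 1.900000) / (0.900000 − (-1.767900)) = 2.000000 − (0.090000)/(2.667900) = 1.966266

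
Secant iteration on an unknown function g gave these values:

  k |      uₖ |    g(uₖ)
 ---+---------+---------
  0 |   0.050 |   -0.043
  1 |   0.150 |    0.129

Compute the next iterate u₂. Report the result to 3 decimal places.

u₂ = 0.150 − 0.129·(0.150 − 0.050) / (0.129 − (-0.043))
   = 0.150 − (0.01290)/(0.17200) = 0.07500

0.075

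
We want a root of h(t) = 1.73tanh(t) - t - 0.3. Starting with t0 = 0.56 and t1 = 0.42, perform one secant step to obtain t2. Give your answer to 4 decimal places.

h(0.56) = 0.018801, h(0.42) = -0.033310
t2 = 0.420000 − (-0.033310)·(0.420000 − 0.560000) / (-0.033310 − 0.018801) = 0.420000 − (0.004663)/(-0.052111) = 0.509490

0.5095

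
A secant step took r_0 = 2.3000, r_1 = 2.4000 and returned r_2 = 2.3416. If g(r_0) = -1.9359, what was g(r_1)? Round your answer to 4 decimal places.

2.7177

The secant line through (2.3000, -1.9359) and (2.4000, g(r_1)) crosses zero at r_2 = 2.3416.
So (2.3000, -1.9359), (2.4000, g(r_1)), (2.3416, 0) are collinear:
g(r_1) = -1.9359 · (2.4000 − 2.3416) / (2.3000 − 2.3416) = -1.9359 · (0.058400)/(-0.041600) = 2.717706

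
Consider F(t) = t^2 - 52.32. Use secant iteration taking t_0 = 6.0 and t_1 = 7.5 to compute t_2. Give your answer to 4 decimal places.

F(6.0) = -16.320000, F(7.5) = 3.930000
t_2 = 7.500000 − 3.930000·(7.500000 − 6.000000) / (3.930000 − (-16.320000)) = 7.500000 − (5.895000)/(20.250000) = 7.208889

7.2089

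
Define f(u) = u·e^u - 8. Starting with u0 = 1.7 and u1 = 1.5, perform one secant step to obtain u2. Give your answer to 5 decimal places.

1.59891

f(1.7) = 1.3057106, f(1.5) = -1.2774664
u2 = 1.5000000 − (-1.2774664)·(1.5000000 − 1.7000000) / (-1.2774664 − 1.3057106) = 1.5000000 − (0.2554933)/(-2.5831770) = 1.5989066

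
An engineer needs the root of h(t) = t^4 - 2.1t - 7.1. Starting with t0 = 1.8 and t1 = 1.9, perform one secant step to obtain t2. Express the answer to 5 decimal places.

1.81645

h(1.8) = -0.3824000, h(1.9) = 1.9421000
t2 = 1.9000000 − 1.9421000·(1.9000000 − 1.8000000) / (1.9421000 − (-0.3824000)) = 1.9000000 − (0.1942100)/(2.3245000) = 1.8164508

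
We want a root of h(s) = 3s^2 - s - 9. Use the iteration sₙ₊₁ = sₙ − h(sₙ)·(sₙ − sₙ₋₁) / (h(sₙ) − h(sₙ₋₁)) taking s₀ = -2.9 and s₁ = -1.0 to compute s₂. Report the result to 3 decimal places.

-1.394

h(-2.9) = 19.13000, h(-1.0) = -5.00000
s₂ = -1.00000 − (-5.00000)·(-1.00000 − (-2.90000)) / (-5.00000 − 19.13000) = -1.00000 − (-9.50000)/(-24.13000) = -1.39370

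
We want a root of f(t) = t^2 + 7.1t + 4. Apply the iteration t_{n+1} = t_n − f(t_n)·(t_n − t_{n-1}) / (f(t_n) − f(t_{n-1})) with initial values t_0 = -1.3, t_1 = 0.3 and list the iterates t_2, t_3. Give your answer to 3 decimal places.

-0.720, -0.631

f(-1.3) = -3.54000, f(0.3) = 6.22000
t_2 = 0.30000 − 6.22000·(0.30000 − (-1.30000)) / (6.22000 − (-3.54000)) = 0.30000 − (9.95200)/(9.76000) = -0.71967
f(-0.71967) = -0.59174
t_3 = -0.71967 − (-0.59174)·(-0.71967 − 0.30000) / (-0.59174 − 6.22000) = -0.71967 − (0.60339)/(-6.81174) = -0.63109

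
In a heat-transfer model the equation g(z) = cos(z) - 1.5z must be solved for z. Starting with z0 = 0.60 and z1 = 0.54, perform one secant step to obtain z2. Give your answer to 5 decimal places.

0.56339

g(0.60) = -0.0746644, g(0.54) = 0.0477087
z2 = 0.5400000 − 0.0477087·(0.5400000 − 0.6000000) / (0.0477087 − (-0.0746644)) = 0.5400000 − (-0.0028625)/(0.1223731) = 0.5633918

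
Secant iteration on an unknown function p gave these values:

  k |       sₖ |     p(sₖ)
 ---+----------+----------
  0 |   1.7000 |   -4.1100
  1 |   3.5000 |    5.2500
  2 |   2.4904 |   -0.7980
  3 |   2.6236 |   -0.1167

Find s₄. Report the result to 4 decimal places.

2.6464

s₄ = 2.6236 − (-0.1167)·(2.6236 − 2.4904) / (-0.1167 − (-0.7980))
   = 2.6236 − (-0.015544)/(0.681300) = 2.646416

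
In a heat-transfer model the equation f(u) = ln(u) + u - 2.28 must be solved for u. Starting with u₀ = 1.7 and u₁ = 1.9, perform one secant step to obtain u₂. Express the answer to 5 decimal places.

1.73173

f(1.7) = -0.0493717, f(1.9) = 0.2618539
u₂ = 1.9000000 − 0.2618539·(1.9000000 − 1.7000000) / (0.2618539 − (-0.0493717)) = 1.9000000 − (0.0523708)/(0.3112256) = 1.7317273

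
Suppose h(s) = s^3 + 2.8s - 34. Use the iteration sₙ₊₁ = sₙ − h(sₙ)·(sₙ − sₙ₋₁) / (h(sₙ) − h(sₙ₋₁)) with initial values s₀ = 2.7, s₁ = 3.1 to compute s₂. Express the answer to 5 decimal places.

2.94072

h(2.7) = -6.7570000, h(3.1) = 4.4710000
s₂ = 3.1000000 − 4.4710000·(3.1000000 − 2.7000000) / (4.4710000 − (-6.7570000)) = 3.1000000 − (1.7884000)/(11.2280000) = 2.9407196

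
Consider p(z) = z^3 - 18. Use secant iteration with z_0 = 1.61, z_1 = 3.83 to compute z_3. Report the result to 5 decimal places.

2.46326

p(1.61) = -13.8267190, p(3.83) = 38.1818870
z_2 = 3.8300000 − 38.1818870·(3.8300000 − 1.6100000) / (38.1818870 − (-13.8267190)) = 3.8300000 − (84.7637891)/(52.0086060) = 2.2001969
p(2.2001969) = -7.3491413
z_3 = 2.2001969 − (-7.3491413)·(2.2001969 − 3.8300000) / (-7.3491413 − 38.1818870) = 2.2001969 − (11.9776535)/(-45.5310283) = 2.4632626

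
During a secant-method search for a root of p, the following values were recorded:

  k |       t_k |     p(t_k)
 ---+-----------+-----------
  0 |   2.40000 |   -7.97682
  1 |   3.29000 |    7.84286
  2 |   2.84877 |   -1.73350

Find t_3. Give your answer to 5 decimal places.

t_3 = 2.84877 − (-1.73350)·(2.84877 − 3.29000) / (-1.73350 − 7.84286)
   = 2.84877 − (0.7648722)/(-9.5763600) = 2.9286409

2.92864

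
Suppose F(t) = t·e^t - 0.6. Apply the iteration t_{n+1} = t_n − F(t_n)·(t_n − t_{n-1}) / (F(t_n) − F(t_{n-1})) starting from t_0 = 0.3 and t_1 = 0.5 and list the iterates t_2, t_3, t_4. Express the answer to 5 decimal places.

0.39301, 0.40087, 0.40157

F(0.3) = -0.1950424, F(0.5) = 0.2243606
t_2 = 0.5000000 − 0.2243606·(0.5000000 − 0.3000000) / (0.2243606 − (-0.1950424)) = 0.5000000 − (0.0448721)/(0.4194030) = 0.3930095
F(0.3930095) = -0.0177829
t_3 = 0.3930095 − (-0.0177829)·(0.3930095 − 0.5000000) / (-0.0177829 − 0.2243606) = 0.3930095 − (0.0019026)/(-0.2421436) = 0.4008669
F(0.4008669) = -0.0014583
t_4 = 0.4008669 − (-0.0014583)·(0.4008669 − 0.3930095) / (-0.0014583 − (-0.0177829)) = 0.4008669 − (-0.0000115)/(0.0163246) = 0.4015688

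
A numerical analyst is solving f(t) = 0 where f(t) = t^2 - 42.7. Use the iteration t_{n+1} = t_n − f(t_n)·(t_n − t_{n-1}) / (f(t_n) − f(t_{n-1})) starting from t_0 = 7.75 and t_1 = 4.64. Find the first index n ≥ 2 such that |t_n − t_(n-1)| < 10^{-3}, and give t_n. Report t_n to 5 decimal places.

n = 5, t_n = 6.53452

f(7.75) = 17.3625000, f(4.64) = -21.1704000
t_2 = 4.6400000 − (-21.1704000)·(-3.1100000)/(-38.5329000) = 6.3486683;  |Δ| = 1.7086683
f(6.3486683) = -2.3944111
t_3 = 6.3486683 − (-2.3944111)·(1.7086683)/(18.7759889) = 6.5665665;  |Δ| = 0.2178982
f(6.5665665) = 0.4197954
t_4 = 6.5665665 − 0.4197954·(0.2178982)/(2.8142064) = 6.5340626;  |Δ| = 0.0325039
f(6.5340626) = -0.0060260
t_5 = 6.5340626 − (-0.0060260)·(-0.0325039)/(-0.4258214) = 6.5345226;  |Δ| = 0.0004600
|t_5 − t_4| = 0.0004600 < 10^{-3}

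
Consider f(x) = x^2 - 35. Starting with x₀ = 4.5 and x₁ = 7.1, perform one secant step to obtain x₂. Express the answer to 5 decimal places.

f(4.5) = -14.7500000, f(7.1) = 15.4100000
x₂ = 7.1000000 − 15.4100000·(7.1000000 − 4.5000000) / (15.4100000 − (-14.7500000)) = 7.1000000 − (40.0660000)/(30.1600000) = 5.7715517

5.77155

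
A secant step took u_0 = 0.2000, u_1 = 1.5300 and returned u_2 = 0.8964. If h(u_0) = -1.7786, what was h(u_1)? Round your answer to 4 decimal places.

1.6182

The secant line through (0.2000, -1.7786) and (1.5300, h(u_1)) crosses zero at u_2 = 0.8964.
So (0.2000, -1.7786), (1.5300, h(u_1)), (0.8964, 0) are collinear:
h(u_1) = -1.7786 · (1.5300 − 0.8964) / (0.2000 − 0.8964) = -1.7786 · (0.633600)/(-0.696400) = 1.618209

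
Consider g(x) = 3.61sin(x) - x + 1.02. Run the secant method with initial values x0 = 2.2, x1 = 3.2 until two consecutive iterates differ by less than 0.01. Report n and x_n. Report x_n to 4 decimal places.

g(2.2) = 1.738672, g(3.2) = -2.390731
x2 = 3.200000 − (-2.390731)·(1.000000)/(-4.129403) = 2.621047;  |Δ| = 0.578953
g(2.621047) = 0.194400
x3 = 2.621047 − 0.194400·(-0.578953)/(2.585131) = 2.664584;  |Δ| = 0.043537
g(2.664584) = 0.012854
x4 = 2.664584 − 0.012854·(0.043537)/(-0.181546) = 2.667666;  |Δ| = 0.003083
|x4 − x3| = 0.003083 < 0.01

n = 4, x_n = 2.6677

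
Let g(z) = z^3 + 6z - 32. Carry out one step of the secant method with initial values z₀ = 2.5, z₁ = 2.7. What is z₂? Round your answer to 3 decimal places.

g(2.5) = -1.37500, g(2.7) = 3.88300
z₂ = 2.70000 − 3.88300·(2.70000 − 2.50000) / (3.88300 − (-1.37500)) = 2.70000 − (0.77660)/(5.25800) = 2.55230

2.552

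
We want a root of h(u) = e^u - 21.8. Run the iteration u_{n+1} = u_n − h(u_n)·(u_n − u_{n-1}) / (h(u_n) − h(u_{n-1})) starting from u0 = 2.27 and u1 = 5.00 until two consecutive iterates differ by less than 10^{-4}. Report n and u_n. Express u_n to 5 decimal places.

h(2.27) = -12.1205992, h(5.00) = 126.6131591
u2 = 5.0000000 − 126.6131591·(2.7300000)/(138.7337583) = 2.5085089;  |Δ| = 2.4914911
h(2.5085089) = -9.5134042
u3 = 2.5085089 − (-9.5134042)·(-2.4914911)/(-136.1265633) = 2.6826304;  |Δ| = 0.1741215
h(2.6826304) = -7.1764916
u4 = 2.6826304 − (-7.1764916)·(0.1741215)/(2.3369126) = 3.2173451;  |Δ| = 0.5347147
h(3.2173451) = 3.1617608
u5 = 3.2173451 − 3.1617608·(0.5347147)/(10.3382524) = 3.0538126;  |Δ| = 0.1635325
h(3.0538126) = -0.6039972
u6 = 3.0538126 − (-0.6039972)·(-0.1635325)/(-3.7657580) = 3.0800419;  |Δ| = 0.0262293
h(3.0800419) = -0.0406858
u7 = 3.0800419 − (-0.0406858)·(0.0262293)/(0.5633114) = 3.0819363;  |Δ| = 0.0018944
h(3.0819363) = 0.0005750
u8 = 3.0819363 − 0.0005750·(0.0018944)/(0.0412608) = 3.0819099;  |Δ| = 0.0000264
|u8 − u7| = 0.0000264 < 10^{-4}

n = 8, u_n = 3.08191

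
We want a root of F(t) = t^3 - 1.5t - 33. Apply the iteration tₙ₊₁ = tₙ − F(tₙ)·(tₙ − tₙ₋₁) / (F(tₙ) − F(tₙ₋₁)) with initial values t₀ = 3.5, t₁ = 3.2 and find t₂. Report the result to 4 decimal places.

F(3.5) = 4.625000, F(3.2) = -5.032000
t₂ = 3.200000 − (-5.032000)·(3.200000 − 3.500000) / (-5.032000 − 4.625000) = 3.200000 − (1.509600)/(-9.657000) = 3.356322

3.3563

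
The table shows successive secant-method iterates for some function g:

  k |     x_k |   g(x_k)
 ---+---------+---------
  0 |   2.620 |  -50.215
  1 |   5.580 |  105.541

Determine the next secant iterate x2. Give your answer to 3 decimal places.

x2 = 5.580 − 105.541·(5.580 − 2.620) / (105.541 − (-50.215))
   = 5.580 − (312.40136)/(155.75600) = 3.57429

3.574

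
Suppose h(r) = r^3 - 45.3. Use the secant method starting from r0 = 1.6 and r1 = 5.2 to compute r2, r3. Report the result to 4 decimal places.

2.6866, 3.2238

h(1.6) = -41.204000, h(5.2) = 95.308000
r2 = 5.200000 − 95.308000·(5.200000 − 1.600000) / (95.308000 − (-41.204000)) = 5.200000 − (343.108800)/(136.512000) = 2.686603
h(2.686603) = -25.908533
r3 = 2.686603 − (-25.908533)·(2.686603 − 5.200000) / (-25.908533 − 95.308000) = 2.686603 − (65.118419)/(-121.216533) = 3.223811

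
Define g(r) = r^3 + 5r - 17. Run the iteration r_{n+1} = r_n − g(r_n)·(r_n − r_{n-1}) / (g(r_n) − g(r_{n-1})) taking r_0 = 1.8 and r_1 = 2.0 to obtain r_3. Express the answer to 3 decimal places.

1.940

g(1.8) = -2.16800, g(2.0) = 1.00000
r_2 = 2.00000 − 1.00000·(2.00000 − 1.80000) / (1.00000 − (-2.16800)) = 2.00000 − (0.20000)/(3.16800) = 1.93687
g(1.93687) = -0.04957
r_3 = 1.93687 − (-0.04957)·(1.93687 − 2.00000) / (-0.04957 − 1.00000) = 1.93687 − (0.00313)/(-1.04957) = 1.93985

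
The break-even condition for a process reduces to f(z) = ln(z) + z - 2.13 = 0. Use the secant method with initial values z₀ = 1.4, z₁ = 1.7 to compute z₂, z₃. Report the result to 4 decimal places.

1.6389, 1.6371

f(1.4) = -0.393528, f(1.7) = 0.100628
z₂ = 1.700000 − 0.100628·(1.700000 − 1.400000) / (0.100628 − (-0.393528)) = 1.700000 − (0.030188)/(0.494156) = 1.638909
f(1.638909) = 0.002940
z₃ = 1.638909 − 0.002940·(1.638909 − 1.700000) / (0.002940 − 0.100628) = 1.638909 − (-0.000180)/(-0.097688) = 1.637071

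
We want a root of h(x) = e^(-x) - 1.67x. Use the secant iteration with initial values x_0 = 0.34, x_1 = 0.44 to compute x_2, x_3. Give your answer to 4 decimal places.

h(0.34) = 0.143970, h(0.44) = -0.090764
x_2 = 0.440000 − (-0.090764)·(0.440000 − 0.340000) / (-0.090764 − 0.143970) = 0.440000 − (-0.009076)/(-0.234734) = 0.401333
h(0.401333) = -0.000800
x_3 = 0.401333 − (-0.000800)·(0.401333 − 0.440000) / (-0.000800 − (-0.090764)) = 0.401333 − (0.000031)/(0.089964) = 0.400990

0.4013, 0.4010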